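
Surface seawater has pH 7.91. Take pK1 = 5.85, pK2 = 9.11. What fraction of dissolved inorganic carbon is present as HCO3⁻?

α₁ = 1 / (1 + [H⁺]/K1 + K2/[H⁺]) = 1 / (1 + 10^-2.06 + 10^-1.20)
   = 1 / (1 + 0.0087096 + 0.063096) = 1/1.0718 = 0.9330

α₁ = 0.933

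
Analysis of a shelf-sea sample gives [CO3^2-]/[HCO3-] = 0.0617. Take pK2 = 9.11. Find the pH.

pH = 7.90

From K2 = [H⁺][CO3^2-]/[HCO3-]:  pH = pK2 + log₁₀([CO3^2-]/[HCO3-])
log₁₀(0.0617) = -1.210
pH = 9.11 + (-1.210) = 7.90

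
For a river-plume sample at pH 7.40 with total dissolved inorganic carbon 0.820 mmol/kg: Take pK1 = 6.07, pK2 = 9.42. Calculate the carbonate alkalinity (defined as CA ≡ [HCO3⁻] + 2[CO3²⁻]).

CA = 0.791 mmol/kg

CA = [HCO3⁻] + 2[CO3²⁻] = (α₁ + 2α₂)·DIC
At pH 7.40: [H⁺]/K1 = 10^-1.33 = 0.046774, K2/[H⁺] = 10^-2.02 = 0.0095499
α₁ = 1/(1 + 0.046774 + 0.0095499) = 1/1.0563 = 0.9467; α₂ = α₁·K2/[H⁺] = 0.009041
α₁ + 2α₂ = 0.9648
CA = 0.9648 × 0.820 = 0.791 mmol/kg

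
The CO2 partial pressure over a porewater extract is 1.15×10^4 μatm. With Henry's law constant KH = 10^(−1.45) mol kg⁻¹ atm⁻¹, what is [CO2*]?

[CO2*] = 408 μmol/kg

KH = 10^(−1.45) = 3.548×10^-2 mol kg⁻¹ atm⁻¹
[CO2*] = KH · pCO2 = 3.548×10^-2 × 1.15×10^4×10^-6 atm = 4.08×10^-4 mol/kg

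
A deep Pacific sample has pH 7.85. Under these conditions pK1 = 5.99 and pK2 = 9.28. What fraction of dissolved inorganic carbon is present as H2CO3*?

α₀ = 0.0131

α₀ = 1 / (1 + K1/[H⁺] + K1K2/[H⁺]²) = 1 / (1 + 10^+1.86 + 10^+0.43)
   = 1 / (1 + 72.444 + 2.6915) = 1/76.135 = 0.01313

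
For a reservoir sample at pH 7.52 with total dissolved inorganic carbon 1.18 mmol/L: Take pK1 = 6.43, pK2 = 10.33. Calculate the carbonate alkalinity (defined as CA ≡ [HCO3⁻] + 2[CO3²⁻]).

CA = [HCO3⁻] + 2[CO3²⁻] = (α₁ + 2α₂)·DIC
At pH 7.52: [H⁺]/K1 = 10^-1.09 = 0.081283, K2/[H⁺] = 10^-2.81 = 0.0015488
α₁ = 1/(1 + 0.081283 + 0.0015488) = 1/1.0828 = 0.9235; α₂ = α₁·K2/[H⁺] = 0.001430
α₁ + 2α₂ = 0.9264
CA = 0.9264 × 1.18 = 1.09 mmol/L

CA = 1.09 mmol/L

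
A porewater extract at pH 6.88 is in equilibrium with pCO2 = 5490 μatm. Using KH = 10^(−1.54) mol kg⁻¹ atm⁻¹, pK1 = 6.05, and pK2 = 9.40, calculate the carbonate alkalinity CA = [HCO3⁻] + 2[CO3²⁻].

CA = 1.08 mmol/kg

[CO2*] = KH · pCO2 = 10^(−1.54) × 5490×10^-6 = 1.583×10^-4 mol/kg
α₀ = 1/(1 + K1/[H⁺] + K1K2/[H⁺]²) = 1/(1 + 10^+0.83 + 10^-1.69) = 0.1285
DIC = [CO2*]/α₀ = 1.583×10^-4 / 0.1285 = 1.232 mmol/kg
CA = (α₁ + 2α₂)·DIC = (0.8689 + 2×0.002624) × 1.232 = 1.08 mmol/kg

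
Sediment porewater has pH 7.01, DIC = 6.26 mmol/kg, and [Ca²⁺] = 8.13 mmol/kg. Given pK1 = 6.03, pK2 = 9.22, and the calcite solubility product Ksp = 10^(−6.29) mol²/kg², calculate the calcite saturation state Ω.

Ω = 0.551

α₂ = 1 / (1 + [H⁺]/K2 + [H⁺]²/(K1K2)) = 1 / (1 + 10^+2.21 + 10^+1.23)
   = 1 / (1 + 162.18 + 16.982) = 1/180.16 = 0.005551
[CO3²⁻] = α₂ × DIC = 0.005551 × 6.26 = 0.03475 mmol/kg
Ksp = 10^(−6.29) = 5.129×10^-7
Ω = [Ca²⁺][CO3²⁻]/Ksp = (8.13×10^-3)(3.475×10^-5) / 5.129×10^-7 = 0.551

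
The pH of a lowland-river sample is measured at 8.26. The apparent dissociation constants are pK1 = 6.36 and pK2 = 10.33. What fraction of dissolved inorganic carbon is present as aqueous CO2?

α₀ = 0.0123

α₀ = 1 / (1 + K1/[H⁺] + K1K2/[H⁺]²) = 1 / (1 + 10^+1.90 + 10^-0.17)
   = 1 / (1 + 79.433 + 0.67608) = 1/81.109 = 0.01233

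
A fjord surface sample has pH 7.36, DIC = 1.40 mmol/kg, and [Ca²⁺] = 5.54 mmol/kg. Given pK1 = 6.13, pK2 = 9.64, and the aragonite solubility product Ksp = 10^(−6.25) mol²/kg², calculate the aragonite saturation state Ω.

α₂ = 1 / (1 + [H⁺]/K2 + [H⁺]²/(K1K2)) = 1 / (1 + 10^+2.28 + 10^+1.05)
   = 1 / (1 + 190.55 + 11.220) = 1/202.77 = 0.004932
[CO3²⁻] = α₂ × DIC = 0.004932 × 1.40 = 0.006905 mmol/kg = 6.905 μmol/kg
Ksp = 10^(−6.25) = 5.623×10^-7
Ω = [Ca²⁺][CO3²⁻]/Ksp = (5.54×10^-3)(6.905×10^-6) / 5.623×10^-7 = 0.0680

Ω = 0.0680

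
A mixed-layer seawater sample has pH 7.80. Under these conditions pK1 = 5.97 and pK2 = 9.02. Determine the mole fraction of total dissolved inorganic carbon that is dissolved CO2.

α₀ = 1 / (1 + K1/[H⁺] + K1K2/[H⁺]²) = 1 / (1 + 10^+1.83 + 10^+0.61)
   = 1 / (1 + 67.608 + 4.0738) = 1/72.682 = 0.01376

α₀ = 0.0138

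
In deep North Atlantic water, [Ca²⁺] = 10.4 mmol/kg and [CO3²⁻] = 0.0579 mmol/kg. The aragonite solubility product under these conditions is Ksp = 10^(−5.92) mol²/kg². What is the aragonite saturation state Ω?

Ω = 0.501

Ksp = 10^(−5.92) = 1.202×10^-6
Ω = [Ca²⁺][CO3²⁻]/Ksp = (10.4×10^-3)(0.0579×10^-3) / 1.202×10^-6 = 0.501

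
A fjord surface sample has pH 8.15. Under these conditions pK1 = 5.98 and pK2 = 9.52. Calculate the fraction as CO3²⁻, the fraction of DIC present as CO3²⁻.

α₂ = 0.0406

α₂ = 1 / (1 + [H⁺]/K2 + [H⁺]²/(K1K2)) = 1 / (1 + 10^+1.37 + 10^-0.80)
   = 1 / (1 + 23.442 + 0.15849) = 1/24.601 = 0.04065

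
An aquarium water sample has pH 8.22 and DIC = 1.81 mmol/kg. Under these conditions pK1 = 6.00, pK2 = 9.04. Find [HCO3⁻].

[HCO3⁻] = 1.56 mmol/kg

α₁ = 1 / (1 + [H⁺]/K1 + K2/[H⁺]) = 1 / (1 + 10^-2.22 + 10^-0.82)
   = 1 / (1 + 0.0060256 + 0.15136) = 1/1.1574 = 0.8640
[HCO3⁻] = α₁ × DIC = 0.8640 × 1.81 = 1.56 mmol/kg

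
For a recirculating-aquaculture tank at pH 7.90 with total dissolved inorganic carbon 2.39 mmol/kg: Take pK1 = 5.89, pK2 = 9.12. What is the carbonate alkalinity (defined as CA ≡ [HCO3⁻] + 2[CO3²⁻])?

CA = [HCO3⁻] + 2[CO3²⁻] = (α₁ + 2α₂)·DIC
At pH 7.90: [H⁺]/K1 = 10^-2.01 = 0.0097724, K2/[H⁺] = 10^-1.22 = 0.060256
α₁ = 1/(1 + 0.0097724 + 0.060256) = 1/1.0700 = 0.9346; α₂ = α₁·K2/[H⁺] = 0.05631
α₁ + 2α₂ = 1.0472
CA = 1.0472 × 2.39 = 2.50 mmol/kg

CA = 2.50 mmol/kg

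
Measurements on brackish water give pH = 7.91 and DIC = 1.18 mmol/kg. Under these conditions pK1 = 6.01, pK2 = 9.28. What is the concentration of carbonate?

[CO3²⁻] = 0.0477 mmol/kg

α₂ = 1 / (1 + [H⁺]/K2 + [H⁺]²/(K1K2)) = 1 / (1 + 10^+1.37 + 10^-0.53)
   = 1 / (1 + 23.442 + 0.29512) = 1/24.737 = 0.04042
[CO3²⁻] = α₂ × DIC = 0.04042 × 1.18 = 0.0477 mmol/kg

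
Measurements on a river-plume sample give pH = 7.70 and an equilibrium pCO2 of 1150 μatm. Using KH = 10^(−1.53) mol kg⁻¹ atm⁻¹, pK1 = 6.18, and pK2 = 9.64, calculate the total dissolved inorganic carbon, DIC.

DIC = 1.17 mmol/kg

[CO2*] = KH · pCO2 = 10^(−1.53) × 1150×10^-6 = 3.394×10^-5 mol/kg
α₀ = 1/(1 + K1/[H⁺] + K1K2/[H⁺]²) = 1/(1 + 10^+1.52 + 10^-0.42) = 0.02899
DIC = [CO2*]/α₀ = 3.394×10^-5 / 0.02899 = 1.17 mmol/kg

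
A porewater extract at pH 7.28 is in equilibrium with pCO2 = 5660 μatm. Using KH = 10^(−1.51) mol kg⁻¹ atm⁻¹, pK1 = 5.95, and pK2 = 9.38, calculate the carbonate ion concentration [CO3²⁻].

[CO3²⁻] = 0.0297 mmol/kg

[CO2*] = KH · pCO2 = 10^(−1.51) × 5660×10^-6 = 1.749×10^-4 mol/kg
α₀ = 1/(1 + K1/[H⁺] + K1K2/[H⁺]²) = 1/(1 + 10^+1.33 + 10^-0.77) = 0.04435
DIC = [CO2*]/α₀ = 1.749×10^-4 / 0.04435 = 3.944 mmol/kg
[CO3²⁻] = α₂·DIC; α₂ = 0.007531, so [CO3²⁻] = 0.007531 × 3.944 = 0.0297 mmol/kg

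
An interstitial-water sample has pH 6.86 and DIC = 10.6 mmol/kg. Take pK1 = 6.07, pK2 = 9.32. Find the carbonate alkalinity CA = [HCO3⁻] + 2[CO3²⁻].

CA = [HCO3⁻] + 2[CO3²⁻] = (α₁ + 2α₂)·DIC
At pH 6.86: [H⁺]/K1 = 10^-0.79 = 0.16218, K2/[H⁺] = 10^-2.46 = 0.0034674
α₁ = 1/(1 + 0.16218 + 0.0034674) = 1/1.1656 = 0.8579; α₂ = α₁·K2/[H⁺] = 0.002975
α₁ + 2α₂ = 0.8638
CA = 0.8638 × 10.6 = 9.16 mmol/kg

CA = 9.16 mmol/kg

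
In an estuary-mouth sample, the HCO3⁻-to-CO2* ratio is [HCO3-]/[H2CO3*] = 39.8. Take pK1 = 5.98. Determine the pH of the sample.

pH = 7.58

From K1 = [H⁺][HCO3-]/[H2CO3*]:  pH = pK1 + log₁₀([HCO3-]/[H2CO3*])
log₁₀(39.8) = +1.600
pH = 5.98 + (+1.600) = 7.58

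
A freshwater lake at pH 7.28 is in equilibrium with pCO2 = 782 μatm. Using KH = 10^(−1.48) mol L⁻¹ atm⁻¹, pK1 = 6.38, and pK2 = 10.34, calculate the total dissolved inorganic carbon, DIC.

[CO2*] = KH · pCO2 = 10^(−1.48) × 782×10^-6 = 2.589×10^-5 mol/L
α₀ = 1/(1 + K1/[H⁺] + K1K2/[H⁺]²) = 1/(1 + 10^+0.90 + 10^-2.16) = 0.1117
DIC = [CO2*]/α₀ = 2.589×10^-5 / 0.1117 = 0.232 mmol/L

DIC = 0.232 mmol/L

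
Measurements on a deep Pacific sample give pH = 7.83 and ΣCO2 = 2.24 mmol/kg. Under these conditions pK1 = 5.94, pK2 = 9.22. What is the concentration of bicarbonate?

α₁ = 1 / (1 + [H⁺]/K1 + K2/[H⁺]) = 1 / (1 + 10^-1.89 + 10^-1.39)
   = 1 / (1 + 0.012882 + 0.040738) = 1/1.0536 = 0.9491
[HCO3⁻] = α₁ × DIC = 0.9491 × 2.24 = 2.13 mmol/kg

[HCO3⁻] = 2.13 mmol/kg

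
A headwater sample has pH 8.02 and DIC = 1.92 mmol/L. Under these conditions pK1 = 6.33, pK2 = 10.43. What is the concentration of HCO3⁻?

[HCO3⁻] = 1.87 mmol/L

α₁ = 1 / (1 + [H⁺]/K1 + K2/[H⁺]) = 1 / (1 + 10^-1.69 + 10^-2.41)
   = 1 / (1 + 0.020417 + 0.0038905) = 1/1.0243 = 0.9763
[HCO3⁻] = α₁ × DIC = 0.9763 × 1.92 = 1.87 mmol/L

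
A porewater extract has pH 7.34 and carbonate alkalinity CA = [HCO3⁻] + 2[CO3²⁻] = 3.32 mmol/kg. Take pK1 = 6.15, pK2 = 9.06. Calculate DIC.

DIC = 3.47 mmol/kg

CA = [HCO3⁻] + 2[CO3²⁻] = (α₁ + 2α₂)·DIC
At pH 7.34: [H⁺]/K1 = 10^-1.19 = 0.064565, K2/[H⁺] = 10^-1.72 = 0.019055
α₁ = 1/(1 + 0.064565 + 0.019055) = 1/1.0836 = 0.9228; α₂ = α₁·K2/[H⁺] = 0.01758
α₁ + 2α₂ = 0.9580
DIC = CA / (α₁ + 2α₂) = 3.32 / 0.9580 = 3.47 mmol/kg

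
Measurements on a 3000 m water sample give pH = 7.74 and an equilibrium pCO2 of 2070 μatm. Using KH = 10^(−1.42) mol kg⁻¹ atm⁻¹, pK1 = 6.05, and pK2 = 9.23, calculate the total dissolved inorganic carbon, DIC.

[CO2*] = KH · pCO2 = 10^(−1.42) × 2070×10^-6 = 7.870×10^-5 mol/kg
α₀ = 1/(1 + K1/[H⁺] + K1K2/[H⁺]²) = 1/(1 + 10^+1.69 + 10^+0.20) = 0.01939
DIC = [CO2*]/α₀ = 7.870×10^-5 / 0.01939 = 4.06 mmol/kg

DIC = 4.06 mmol/kg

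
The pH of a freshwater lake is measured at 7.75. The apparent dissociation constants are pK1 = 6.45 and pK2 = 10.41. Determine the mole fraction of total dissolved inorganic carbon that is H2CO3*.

α₀ = 1 / (1 + K1/[H⁺] + K1K2/[H⁺]²) = 1 / (1 + 10^+1.30 + 10^-1.36)
   = 1 / (1 + 19.953 + 0.043652) = 1/20.996 = 0.04763

α₀ = 0.0476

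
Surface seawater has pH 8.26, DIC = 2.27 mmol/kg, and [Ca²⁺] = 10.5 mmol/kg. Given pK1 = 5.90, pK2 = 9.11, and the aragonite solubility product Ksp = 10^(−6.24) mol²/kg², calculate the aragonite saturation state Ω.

α₂ = 1 / (1 + [H⁺]/K2 + [H⁺]²/(K1K2)) = 1 / (1 + 10^+0.85 + 10^-1.51)
   = 1 / (1 + 7.0795 + 0.030903) = 1/8.1104 = 0.1233
[CO3²⁻] = α₂ × DIC = 0.1233 × 2.27 = 0.2799 mmol/kg
Ksp = 10^(−6.24) = 5.754×10^-7
Ω = [Ca²⁺][CO3²⁻]/Ksp = (10.5×10^-3)(2.799×10^-4) / 5.754×10^-7 = 5.11

Ω = 5.11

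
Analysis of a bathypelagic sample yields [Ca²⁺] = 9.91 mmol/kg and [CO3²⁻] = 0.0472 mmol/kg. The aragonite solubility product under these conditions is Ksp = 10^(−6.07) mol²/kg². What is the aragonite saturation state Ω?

Ksp = 10^(−6.07) = 8.511×10^-7
Ω = [Ca²⁺][CO3²⁻]/Ksp = (9.91×10^-3)(0.0472×10^-3) / 8.511×10^-7 = 0.550

Ω = 0.550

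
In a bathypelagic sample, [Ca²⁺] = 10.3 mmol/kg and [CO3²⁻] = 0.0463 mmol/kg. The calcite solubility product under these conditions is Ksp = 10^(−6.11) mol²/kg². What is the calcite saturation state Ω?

Ω = 0.614

Ksp = 10^(−6.11) = 7.762×10^-7
Ω = [Ca²⁺][CO3²⁻]/Ksp = (10.3×10^-3)(0.0463×10^-3) / 7.762×10^-7 = 0.614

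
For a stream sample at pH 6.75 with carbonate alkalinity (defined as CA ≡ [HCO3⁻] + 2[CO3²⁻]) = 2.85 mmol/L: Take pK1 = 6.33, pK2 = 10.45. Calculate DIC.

CA = [HCO3⁻] + 2[CO3²⁻] = (α₁ + 2α₂)·DIC
At pH 6.75: [H⁺]/K1 = 10^-0.42 = 0.38019, K2/[H⁺] = 10^-3.70 = 0.00019953
α₁ = 1/(1 + 0.38019 + 0.00019953) = 1/1.3804 = 0.7244; α₂ = α₁·K2/[H⁺] = 0.0001445
α₁ + 2α₂ = 0.7247
DIC = CA / (α₁ + 2α₂) = 2.85 / 0.7247 = 3.93 mmol/L

DIC = 3.93 mmol/L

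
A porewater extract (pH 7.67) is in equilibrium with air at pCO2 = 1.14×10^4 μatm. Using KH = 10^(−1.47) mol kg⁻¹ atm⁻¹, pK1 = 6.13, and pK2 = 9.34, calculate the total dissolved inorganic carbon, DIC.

[CO2*] = KH · pCO2 = 10^(−1.47) × 1.14×10^4×10^-6 = 3.863×10^-4 mol/kg
α₀ = 1/(1 + K1/[H⁺] + K1K2/[H⁺]²) = 1/(1 + 10^+1.54 + 10^-0.13) = 0.02746
DIC = [CO2*]/α₀ = 3.863×10^-4 / 0.02746 = 14.1 mmol/kg

DIC = 14.1 mmol/kg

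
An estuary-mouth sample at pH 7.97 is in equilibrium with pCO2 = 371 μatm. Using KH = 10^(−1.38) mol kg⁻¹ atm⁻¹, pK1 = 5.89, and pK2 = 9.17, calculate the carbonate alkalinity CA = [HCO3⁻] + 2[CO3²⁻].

CA = 2.09 mmol/kg

[CO2*] = KH · pCO2 = 10^(−1.38) × 371×10^-6 = 1.547×10^-5 mol/kg
α₀ = 1/(1 + K1/[H⁺] + K1K2/[H⁺]²) = 1/(1 + 10^+2.08 + 10^+0.88) = 0.007763
DIC = [CO2*]/α₀ = 1.547×10^-5 / 0.007763 = 1.992 mmol/kg
CA = (α₁ + 2α₂)·DIC = (0.9333 + 2×0.05889) × 1.992 = 2.09 mmol/kg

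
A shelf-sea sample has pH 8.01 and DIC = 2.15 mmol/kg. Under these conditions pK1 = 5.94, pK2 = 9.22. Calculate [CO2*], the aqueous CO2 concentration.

α₀ = 1 / (1 + K1/[H⁺] + K1K2/[H⁺]²) = 1 / (1 + 10^+2.07 + 10^+0.86)
   = 1 / (1 + 117.49 + 7.2444) = 1/125.73 = 0.007953
[CO2*] = α₀ × DIC = 0.007953 × 2.15 = 0.0171 mmol/kg = 17.1 μmol/kg

[CO2*] = 17.1 μmol/kg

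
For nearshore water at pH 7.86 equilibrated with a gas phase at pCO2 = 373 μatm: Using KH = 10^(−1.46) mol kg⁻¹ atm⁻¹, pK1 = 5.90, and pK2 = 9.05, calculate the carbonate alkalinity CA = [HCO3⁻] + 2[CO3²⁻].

CA = 1.33 mmol/kg

[CO2*] = KH · pCO2 = 10^(−1.46) × 373×10^-6 = 1.293×10^-5 mol/kg
α₀ = 1/(1 + K1/[H⁺] + K1K2/[H⁺]²) = 1/(1 + 10^+1.96 + 10^+0.77) = 0.01019
DIC = [CO2*]/α₀ = 1.293×10^-5 / 0.01019 = 1.269 mmol/kg
CA = (α₁ + 2α₂)·DIC = (0.9298 + 2×0.06003) × 1.269 = 1.33 mmol/kg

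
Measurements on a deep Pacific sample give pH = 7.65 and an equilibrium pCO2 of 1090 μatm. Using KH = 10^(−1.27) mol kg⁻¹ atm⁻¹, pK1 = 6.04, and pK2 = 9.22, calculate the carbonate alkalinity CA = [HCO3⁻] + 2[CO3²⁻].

CA = 2.51 mmol/kg

[CO2*] = KH · pCO2 = 10^(−1.27) × 1090×10^-6 = 5.854×10^-5 mol/kg
α₀ = 1/(1 + K1/[H⁺] + K1K2/[H⁺]²) = 1/(1 + 10^+1.61 + 10^+0.04) = 0.02335
DIC = [CO2*]/α₀ = 5.854×10^-5 / 0.02335 = 2.507 mmol/kg
CA = (α₁ + 2α₂)·DIC = (0.9511 + 2×0.02560) × 2.507 = 2.51 mmol/kg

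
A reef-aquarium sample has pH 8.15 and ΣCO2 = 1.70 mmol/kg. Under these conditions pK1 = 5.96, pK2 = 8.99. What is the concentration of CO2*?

[CO2*] = 9.54 μmol/kg

α₀ = 1 / (1 + K1/[H⁺] + K1K2/[H⁺]²) = 1 / (1 + 10^+2.19 + 10^+1.35)
   = 1 / (1 + 154.88 + 22.387) = 1/178.27 = 0.005610
[CO2*] = α₀ × DIC = 0.005610 × 1.70 = 0.00954 mmol/kg = 9.54 μmol/kg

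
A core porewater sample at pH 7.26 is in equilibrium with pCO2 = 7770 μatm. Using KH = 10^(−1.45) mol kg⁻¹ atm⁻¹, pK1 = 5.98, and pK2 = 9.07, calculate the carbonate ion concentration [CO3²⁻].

[CO3²⁻] = 0.0814 mmol/kg

[CO2*] = KH · pCO2 = 10^(−1.45) × 7770×10^-6 = 2.757×10^-4 mol/kg
α₀ = 1/(1 + K1/[H⁺] + K1K2/[H⁺]²) = 1/(1 + 10^+1.28 + 10^-0.53) = 0.04914
DIC = [CO2*]/α₀ = 2.757×10^-4 / 0.04914 = 5.610 mmol/kg
[CO3²⁻] = α₂·DIC; α₂ = 0.01450, so [CO3²⁻] = 0.01450 × 5.610 = 0.0814 mmol/kg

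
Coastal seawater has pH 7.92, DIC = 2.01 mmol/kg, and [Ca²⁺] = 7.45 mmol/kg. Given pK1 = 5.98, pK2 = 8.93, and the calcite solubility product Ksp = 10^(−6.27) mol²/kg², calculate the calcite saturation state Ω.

α₂ = 1 / (1 + [H⁺]/K2 + [H⁺]²/(K1K2)) = 1 / (1 + 10^+1.01 + 10^-0.93)
   = 1 / (1 + 10.233 + 0.11749) = 1/11.350 = 0.08810
[CO3²⁻] = α₂ × DIC = 0.08810 × 2.01 = 0.1771 mmol/kg
Ksp = 10^(−6.27) = 5.370×10^-7
Ω = [Ca²⁺][CO3²⁻]/Ksp = (7.45×10^-3)(1.771×10^-4) / 5.370×10^-7 = 2.46

Ω = 2.46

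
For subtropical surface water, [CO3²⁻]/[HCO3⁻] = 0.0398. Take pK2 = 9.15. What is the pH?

pH = 7.75

From K2 = [H⁺][CO3²⁻]/[HCO3⁻]:  pH = pK2 + log₁₀([CO3²⁻]/[HCO3⁻])
log₁₀(0.0398) = -1.400
pH = 9.15 + (-1.400) = 7.75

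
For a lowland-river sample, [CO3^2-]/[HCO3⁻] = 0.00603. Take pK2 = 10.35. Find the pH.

From K2 = [H⁺][CO3^2-]/[HCO3⁻]:  pH = pK2 + log₁₀([CO3^2-]/[HCO3⁻])
log₁₀(0.00603) = -2.220
pH = 10.35 + (-2.220) = 8.13

pH = 8.13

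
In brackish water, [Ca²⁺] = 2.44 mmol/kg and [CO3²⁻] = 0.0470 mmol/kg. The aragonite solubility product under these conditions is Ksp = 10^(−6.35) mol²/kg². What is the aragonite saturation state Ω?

Ω = 0.257

Ksp = 10^(−6.35) = 4.467×10^-7
Ω = [Ca²⁺][CO3²⁻]/Ksp = (2.44×10^-3)(0.0470×10^-3) / 4.467×10^-7 = 0.257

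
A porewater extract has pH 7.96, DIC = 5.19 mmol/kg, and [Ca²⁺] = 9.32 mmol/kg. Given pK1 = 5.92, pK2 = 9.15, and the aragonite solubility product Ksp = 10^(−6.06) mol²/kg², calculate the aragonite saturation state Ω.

Ω = 3.34

α₂ = 1 / (1 + [H⁺]/K2 + [H⁺]²/(K1K2)) = 1 / (1 + 10^+1.19 + 10^-0.85)
   = 1 / (1 + 15.488 + 0.14125) = 1/16.629 = 0.06013
[CO3²⁻] = α₂ × DIC = 0.06013 × 5.19 = 0.3121 mmol/kg
Ksp = 10^(−6.06) = 8.710×10^-7
Ω = [Ca²⁺][CO3²⁻]/Ksp = (9.32×10^-3)(3.121×10^-4) / 8.710×10^-7 = 3.34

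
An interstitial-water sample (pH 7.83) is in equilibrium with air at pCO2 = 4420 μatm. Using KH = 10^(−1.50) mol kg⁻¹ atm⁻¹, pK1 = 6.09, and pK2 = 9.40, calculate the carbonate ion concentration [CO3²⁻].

[CO2*] = KH · pCO2 = 10^(−1.50) × 4420×10^-6 = 1.398×10^-4 mol/kg
α₀ = 1/(1 + K1/[H⁺] + K1K2/[H⁺]²) = 1/(1 + 10^+1.74 + 10^+0.17) = 0.01741
DIC = [CO2*]/α₀ = 1.398×10^-4 / 0.01741 = 8.028 mmol/kg
[CO3²⁻] = α₂·DIC; α₂ = 0.02575, so [CO3²⁻] = 0.02575 × 8.028 = 0.207 mmol/kg

[CO3²⁻] = 0.207 mmol/kg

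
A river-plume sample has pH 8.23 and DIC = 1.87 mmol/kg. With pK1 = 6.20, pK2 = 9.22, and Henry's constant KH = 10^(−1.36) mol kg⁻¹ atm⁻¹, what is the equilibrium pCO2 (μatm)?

pCO2 = 360 μatm

α₀ = 1 / (1 + K1/[H⁺] + K1K2/[H⁺]²) = 1 / (1 + 10^+2.03 + 10^+1.04)
   = 1 / (1 + 107.15 + 10.965) = 1/119.12 = 0.008395
[CO2*] = α₀ × DIC = 0.008395 × 1.87 = 0.01570 mmol/kg = 15.70 μmol/kg
pCO2 = [CO2*]/KH = 1.570×10^-5 / 4.365×10^-2 = 360 μatm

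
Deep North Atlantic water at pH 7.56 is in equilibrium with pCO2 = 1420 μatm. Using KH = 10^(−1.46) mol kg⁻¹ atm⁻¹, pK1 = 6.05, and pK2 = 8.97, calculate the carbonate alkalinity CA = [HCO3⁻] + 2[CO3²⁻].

CA = 1.72 mmol/kg

[CO2*] = KH · pCO2 = 10^(−1.46) × 1420×10^-6 = 4.924×10^-5 mol/kg
α₀ = 1/(1 + K1/[H⁺] + K1K2/[H⁺]²) = 1/(1 + 10^+1.51 + 10^+0.10) = 0.02889
DIC = [CO2*]/α₀ = 4.924×10^-5 / 0.02889 = 1.704 mmol/kg
CA = (α₁ + 2α₂)·DIC = (0.9347 + 2×0.03637) × 1.704 = 1.72 mmol/kg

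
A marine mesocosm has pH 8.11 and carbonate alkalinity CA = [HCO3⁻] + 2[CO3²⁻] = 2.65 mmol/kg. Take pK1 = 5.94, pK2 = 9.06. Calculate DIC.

CA = [HCO3⁻] + 2[CO3²⁻] = (α₁ + 2α₂)·DIC
At pH 8.11: [H⁺]/K1 = 10^-2.17 = 0.0067608, K2/[H⁺] = 10^-0.95 = 0.11220
α₁ = 1/(1 + 0.0067608 + 0.11220) = 1/1.1190 = 0.8937; α₂ = α₁·K2/[H⁺] = 0.1003
α₁ + 2α₂ = 1.0942
DIC = CA / (α₁ + 2α₂) = 2.65 / 1.0942 = 2.42 mmol/kg

DIC = 2.42 mmol/kg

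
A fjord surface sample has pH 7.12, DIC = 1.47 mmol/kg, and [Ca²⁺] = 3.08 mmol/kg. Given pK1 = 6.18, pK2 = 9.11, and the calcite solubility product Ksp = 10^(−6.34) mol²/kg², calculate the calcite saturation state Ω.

α₂ = 1 / (1 + [H⁺]/K2 + [H⁺]²/(K1K2)) = 1 / (1 + 10^+1.99 + 10^+1.05)
   = 1 / (1 + 97.724 + 11.220) = 1/109.94 = 0.009096
[CO3²⁻] = α₂ × DIC = 0.009096 × 1.47 = 0.01337 mmol/kg = 13.37 μmol/kg
Ksp = 10^(−6.34) = 4.571×10^-7
Ω = [Ca²⁺][CO3²⁻]/Ksp = (3.08×10^-3)(1.337×10^-5) / 4.571×10^-7 = 0.0901

Ω = 0.0901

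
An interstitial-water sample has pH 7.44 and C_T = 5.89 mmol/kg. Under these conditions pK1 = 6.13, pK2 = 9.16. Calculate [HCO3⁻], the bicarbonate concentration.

[HCO3⁻] = 5.51 mmol/kg

α₁ = 1 / (1 + [H⁺]/K1 + K2/[H⁺]) = 1 / (1 + 10^-1.31 + 10^-1.72)
   = 1 / (1 + 0.048978 + 0.019055) = 1/1.0680 = 0.9363
[HCO3⁻] = α₁ × DIC = 0.9363 × 5.89 = 5.51 mmol/kg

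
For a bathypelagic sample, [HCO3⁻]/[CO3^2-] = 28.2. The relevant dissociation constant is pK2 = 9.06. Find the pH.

From K2 = [H⁺][CO3^2-]/[HCO3⁻]:  pH = pK2 − log₁₀([HCO3⁻]/[CO3^2-])
log₁₀(28.2) = +1.450
pH = 9.06 − (+1.450) = 7.61

pH = 7.61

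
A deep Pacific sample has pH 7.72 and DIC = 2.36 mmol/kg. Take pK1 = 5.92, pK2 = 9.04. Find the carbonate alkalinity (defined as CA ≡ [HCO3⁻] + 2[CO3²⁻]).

CA = 2.43 mmol/kg

CA = [HCO3⁻] + 2[CO3²⁻] = (α₁ + 2α₂)·DIC
At pH 7.72: [H⁺]/K1 = 10^-1.80 = 0.015849, K2/[H⁺] = 10^-1.32 = 0.047863
α₁ = 1/(1 + 0.015849 + 0.047863) = 1/1.0637 = 0.9401; α₂ = α₁·K2/[H⁺] = 0.04500
α₁ + 2α₂ = 1.0301
CA = 1.0301 × 2.36 = 2.43 mmol/kg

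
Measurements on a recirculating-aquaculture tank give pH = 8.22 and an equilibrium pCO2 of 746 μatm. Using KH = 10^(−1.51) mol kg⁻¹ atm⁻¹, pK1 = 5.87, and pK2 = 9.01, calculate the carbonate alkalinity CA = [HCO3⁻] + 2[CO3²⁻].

CA = 6.84 mmol/kg

[CO2*] = KH · pCO2 = 10^(−1.51) × 746×10^-6 = 2.305×10^-5 mol/kg
α₀ = 1/(1 + K1/[H⁺] + K1K2/[H⁺]²) = 1/(1 + 10^+2.35 + 10^+1.56) = 0.003829
DIC = [CO2*]/α₀ = 2.305×10^-5 / 0.003829 = 6.021 mmol/kg
CA = (α₁ + 2α₂)·DIC = (0.8572 + 2×0.1390) × 6.021 = 6.84 mmol/kg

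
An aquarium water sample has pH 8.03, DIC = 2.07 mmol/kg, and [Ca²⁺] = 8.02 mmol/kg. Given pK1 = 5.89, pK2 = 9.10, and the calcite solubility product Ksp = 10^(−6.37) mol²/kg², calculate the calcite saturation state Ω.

Ω = 3.03

α₂ = 1 / (1 + [H⁺]/K2 + [H⁺]²/(K1K2)) = 1 / (1 + 10^+1.07 + 10^-1.07)
   = 1 / (1 + 11.749 + 0.085114) = 1/12.834 = 0.07792
[CO3²⁻] = α₂ × DIC = 0.07792 × 2.07 = 0.1613 mmol/kg
Ksp = 10^(−6.37) = 4.266×10^-7
Ω = [Ca²⁺][CO3²⁻]/Ksp = (8.02×10^-3)(1.613×10^-4) / 4.266×10^-7 = 3.03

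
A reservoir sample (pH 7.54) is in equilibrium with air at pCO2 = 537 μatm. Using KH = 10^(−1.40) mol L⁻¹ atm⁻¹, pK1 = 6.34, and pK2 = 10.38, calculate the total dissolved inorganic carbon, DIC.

DIC = 0.361 mmol/L

[CO2*] = KH · pCO2 = 10^(−1.40) × 537×10^-6 = 2.138×10^-5 mol/L
α₀ = 1/(1 + K1/[H⁺] + K1K2/[H⁺]²) = 1/(1 + 10^+1.20 + 10^-1.64) = 0.05927
DIC = [CO2*]/α₀ = 2.138×10^-5 / 0.05927 = 0.361 mmol/L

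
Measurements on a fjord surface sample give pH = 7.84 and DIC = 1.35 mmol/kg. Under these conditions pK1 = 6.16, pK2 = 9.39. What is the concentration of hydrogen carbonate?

[HCO3⁻] = 1.29 mmol/kg

α₁ = 1 / (1 + [H⁺]/K1 + K2/[H⁺]) = 1 / (1 + 10^-1.68 + 10^-1.55)
   = 1 / (1 + 0.020893 + 0.028184) = 1/1.0491 = 0.9532
[HCO3⁻] = α₁ × DIC = 0.9532 × 1.35 = 1.29 mmol/kg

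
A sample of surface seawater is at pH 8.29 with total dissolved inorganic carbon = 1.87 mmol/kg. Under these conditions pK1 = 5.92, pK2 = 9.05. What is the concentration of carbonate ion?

[CO3²⁻] = 0.276 mmol/kg

α₂ = 1 / (1 + [H⁺]/K2 + [H⁺]²/(K1K2)) = 1 / (1 + 10^+0.76 + 10^-1.61)
   = 1 / (1 + 5.7544 + 0.024547) = 1/6.7789 = 0.1475
[CO3²⁻] = α₂ × DIC = 0.1475 × 1.87 = 0.276 mmol/kg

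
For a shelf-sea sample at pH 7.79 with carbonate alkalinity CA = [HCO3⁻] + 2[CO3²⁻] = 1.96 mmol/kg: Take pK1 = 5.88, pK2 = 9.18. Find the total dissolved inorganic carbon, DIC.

DIC = 1.91 mmol/kg

CA = [HCO3⁻] + 2[CO3²⁻] = (α₁ + 2α₂)·DIC
At pH 7.79: [H⁺]/K1 = 10^-1.91 = 0.012303, K2/[H⁺] = 10^-1.39 = 0.040738
α₁ = 1/(1 + 0.012303 + 0.040738) = 1/1.0530 = 0.9496; α₂ = α₁·K2/[H⁺] = 0.03869
α₁ + 2α₂ = 1.0270
DIC = CA / (α₁ + 2α₂) = 1.96 / 1.0270 = 1.91 mmol/kg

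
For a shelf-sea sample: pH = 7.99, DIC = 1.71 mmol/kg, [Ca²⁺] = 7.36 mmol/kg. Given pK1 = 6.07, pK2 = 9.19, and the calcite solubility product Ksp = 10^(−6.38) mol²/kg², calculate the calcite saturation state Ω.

Ω = 1.77

α₂ = 1 / (1 + [H⁺]/K2 + [H⁺]²/(K1K2)) = 1 / (1 + 10^+1.20 + 10^-0.72)
   = 1 / (1 + 15.849 + 0.19055) = 1/17.039 = 0.05869
[CO3²⁻] = α₂ × DIC = 0.05869 × 1.71 = 0.1004 mmol/kg
Ksp = 10^(−6.38) = 4.169×10^-7
Ω = [Ca²⁺][CO3²⁻]/Ksp = (7.36×10^-3)(1.004×10^-4) / 4.169×10^-7 = 1.77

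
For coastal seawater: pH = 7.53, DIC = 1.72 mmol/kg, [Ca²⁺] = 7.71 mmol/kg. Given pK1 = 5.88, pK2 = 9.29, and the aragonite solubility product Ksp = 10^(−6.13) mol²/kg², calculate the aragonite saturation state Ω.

α₂ = 1 / (1 + [H⁺]/K2 + [H⁺]²/(K1K2)) = 1 / (1 + 10^+1.76 + 10^+0.11)
   = 1 / (1 + 57.544 + 1.2882) = 1/59.832 = 0.01671
[CO3²⁻] = α₂ × DIC = 0.01671 × 1.72 = 0.02875 mmol/kg
Ksp = 10^(−6.13) = 7.413×10^-7
Ω = [Ca²⁺][CO3²⁻]/Ksp = (7.71×10^-3)(2.875×10^-5) / 7.413×10^-7 = 0.299

Ω = 0.299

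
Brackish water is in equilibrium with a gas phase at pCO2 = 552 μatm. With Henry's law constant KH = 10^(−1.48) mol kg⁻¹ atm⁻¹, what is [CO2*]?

KH = 10^(−1.48) = 3.311×10^-2 mol kg⁻¹ atm⁻¹
[CO2*] = KH · pCO2 = 3.311×10^-2 × 552×10^-6 atm = 1.83×10^-5 mol/kg

[CO2*] = 18.3 μmol/kg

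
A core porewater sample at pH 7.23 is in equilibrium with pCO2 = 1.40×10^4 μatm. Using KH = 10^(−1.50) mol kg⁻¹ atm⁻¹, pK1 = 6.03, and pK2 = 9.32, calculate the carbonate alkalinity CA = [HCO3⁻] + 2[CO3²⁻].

[CO2*] = KH · pCO2 = 10^(−1.50) × 1.40×10^4×10^-6 = 4.427×10^-4 mol/kg
α₀ = 1/(1 + K1/[H⁺] + K1K2/[H⁺]²) = 1/(1 + 10^+1.20 + 10^-0.89) = 0.05890
DIC = [CO2*]/α₀ = 4.427×10^-4 / 0.05890 = 7.516 mmol/kg
CA = (α₁ + 2α₂)·DIC = (0.9335 + 2×0.007588) × 7.516 = 7.13 mmol/kg

CA = 7.13 mmol/kg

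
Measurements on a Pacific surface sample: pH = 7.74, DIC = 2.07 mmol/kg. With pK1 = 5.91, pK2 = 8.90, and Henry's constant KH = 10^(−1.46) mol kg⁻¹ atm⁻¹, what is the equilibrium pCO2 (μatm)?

pCO2 = 815 μatm

α₀ = 1 / (1 + K1/[H⁺] + K1K2/[H⁺]²) = 1 / (1 + 10^+1.83 + 10^+0.67)
   = 1 / (1 + 67.608 + 4.6774) = 1/73.286 = 0.01365
[CO2*] = α₀ × DIC = 0.01365 × 2.07 = 0.02825 mmol/kg
pCO2 = [CO2*]/KH = 2.825×10^-5 / 3.467×10^-2 = 815 μatm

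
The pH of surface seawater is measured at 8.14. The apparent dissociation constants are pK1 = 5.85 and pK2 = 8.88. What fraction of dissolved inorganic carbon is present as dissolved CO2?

α₀ = 0.00432

α₀ = 1 / (1 + K1/[H⁺] + K1K2/[H⁺]²) = 1 / (1 + 10^+2.29 + 10^+1.55)
   = 1 / (1 + 194.98 + 35.481) = 1/231.47 = 0.004320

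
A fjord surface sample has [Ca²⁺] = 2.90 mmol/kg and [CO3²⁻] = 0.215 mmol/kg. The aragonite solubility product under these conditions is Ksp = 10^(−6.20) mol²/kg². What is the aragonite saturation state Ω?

Ksp = 10^(−6.20) = 6.310×10^-7
Ω = [Ca²⁺][CO3²⁻]/Ksp = (2.90×10^-3)(0.215×10^-3) / 6.310×10^-7 = 0.988

Ω = 0.988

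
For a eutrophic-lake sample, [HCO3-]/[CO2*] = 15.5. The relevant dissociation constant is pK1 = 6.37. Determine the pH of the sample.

pH = 7.56

From K1 = [H⁺][HCO3-]/[CO2*]:  pH = pK1 + log₁₀([HCO3-]/[CO2*])
log₁₀(15.5) = +1.190
pH = 6.37 + (+1.190) = 7.56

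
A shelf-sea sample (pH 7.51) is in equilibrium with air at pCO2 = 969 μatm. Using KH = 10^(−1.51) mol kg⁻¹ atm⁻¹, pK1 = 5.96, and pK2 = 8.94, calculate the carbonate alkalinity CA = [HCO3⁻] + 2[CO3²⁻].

CA = 1.14 mmol/kg

[CO2*] = KH · pCO2 = 10^(−1.51) × 969×10^-6 = 2.994×10^-5 mol/kg
α₀ = 1/(1 + K1/[H⁺] + K1K2/[H⁺]²) = 1/(1 + 10^+1.55 + 10^+0.12) = 0.02646
DIC = [CO2*]/α₀ = 2.994×10^-5 / 0.02646 = 1.132 mmol/kg
CA = (α₁ + 2α₂)·DIC = (0.9387 + 2×0.03487) × 1.132 = 1.14 mmol/kg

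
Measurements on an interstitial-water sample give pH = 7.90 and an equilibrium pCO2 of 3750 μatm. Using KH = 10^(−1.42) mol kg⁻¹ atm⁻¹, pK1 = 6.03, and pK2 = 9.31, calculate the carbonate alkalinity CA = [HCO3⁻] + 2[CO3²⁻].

[CO2*] = KH · pCO2 = 10^(−1.42) × 3750×10^-6 = 1.426×10^-4 mol/kg
α₀ = 1/(1 + K1/[H⁺] + K1K2/[H⁺]²) = 1/(1 + 10^+1.87 + 10^+0.46) = 0.01282
DIC = [CO2*]/α₀ = 1.426×10^-4 / 0.01282 = 11.12 mmol/kg
CA = (α₁ + 2α₂)·DIC = (0.9502 + 2×0.03697) × 11.12 = 11.4 mmol/kg

CA = 11.4 mmol/kg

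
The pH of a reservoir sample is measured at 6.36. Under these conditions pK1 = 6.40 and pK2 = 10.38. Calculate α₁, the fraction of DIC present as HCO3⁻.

α₁ = 1 / (1 + [H⁺]/K1 + K2/[H⁺]) = 1 / (1 + 10^+0.04 + 10^-4.02)
   = 1 / (1 + 1.0965 + 9.5499×10^-5) = 1/2.0966 = 0.4770

α₁ = 0.477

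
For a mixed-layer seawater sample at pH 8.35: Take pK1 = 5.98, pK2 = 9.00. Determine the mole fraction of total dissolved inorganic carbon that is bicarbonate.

α₁ = 0.814

α₁ = 1 / (1 + [H⁺]/K1 + K2/[H⁺]) = 1 / (1 + 10^-2.37 + 10^-0.65)
   = 1 / (1 + 0.0042658 + 0.22387) = 1/1.2281 = 0.8142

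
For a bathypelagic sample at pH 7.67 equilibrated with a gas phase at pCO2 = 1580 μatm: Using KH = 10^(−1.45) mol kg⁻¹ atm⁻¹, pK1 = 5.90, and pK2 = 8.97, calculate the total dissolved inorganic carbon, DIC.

DIC = 3.52 mmol/kg

[CO2*] = KH · pCO2 = 10^(−1.45) × 1580×10^-6 = 5.606×10^-5 mol/kg
α₀ = 1/(1 + K1/[H⁺] + K1K2/[H⁺]²) = 1/(1 + 10^+1.77 + 10^+0.47) = 0.01591
DIC = [CO2*]/α₀ = 5.606×10^-5 / 0.01591 = 3.52 mmol/kg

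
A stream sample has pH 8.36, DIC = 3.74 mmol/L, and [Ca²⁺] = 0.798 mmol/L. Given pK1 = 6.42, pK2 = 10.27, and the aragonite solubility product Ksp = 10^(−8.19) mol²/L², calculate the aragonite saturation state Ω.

α₂ = 1 / (1 + [H⁺]/K2 + [H⁺]²/(K1K2)) = 1 / (1 + 10^+1.91 + 10^-0.03)
   = 1 / (1 + 81.283 + 0.93325) = 1/83.216 = 0.01202
[CO3²⁻] = α₂ × DIC = 0.01202 × 3.74 = 0.04494 mmol/L
Ksp = 10^(−8.19) = 6.457×10^-9
Ω = [Ca²⁺][CO3²⁻]/Ksp = (0.798×10^-3)(4.494×10^-5) / 6.457×10^-9 = 5.55

Ω = 5.55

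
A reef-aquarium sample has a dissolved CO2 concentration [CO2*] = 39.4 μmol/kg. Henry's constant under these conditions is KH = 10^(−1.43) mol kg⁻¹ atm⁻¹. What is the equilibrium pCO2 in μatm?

KH = 10^(−1.43) = 3.715×10^-2 mol kg⁻¹ atm⁻¹
pCO2 = [CO2*]/KH = 39.4×10^-6 / 3.715×10^-2 = 1.06×10^-3 atm = 1060 μatm

pCO2 = 1060 μatm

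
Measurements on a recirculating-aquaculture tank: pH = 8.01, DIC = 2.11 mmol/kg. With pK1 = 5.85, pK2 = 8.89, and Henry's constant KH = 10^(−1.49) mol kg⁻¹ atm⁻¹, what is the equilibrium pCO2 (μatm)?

α₀ = 1 / (1 + K1/[H⁺] + K1K2/[H⁺]²) = 1 / (1 + 10^+2.16 + 10^+1.28)
   = 1 / (1 + 144.54 + 19.055) = 1/164.60 = 0.006075
[CO2*] = α₀ × DIC = 0.006075 × 2.11 = 0.01282 mmol/kg = 12.82 μmol/kg
pCO2 = [CO2*]/KH = 1.282×10^-5 / 3.236×10^-2 = 396 μatm

pCO2 = 396 μatm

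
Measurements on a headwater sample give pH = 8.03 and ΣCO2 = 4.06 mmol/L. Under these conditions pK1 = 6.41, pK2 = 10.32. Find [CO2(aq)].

[CO2*] = 0.0946 mmol/L

α₀ = 1 / (1 + K1/[H⁺] + K1K2/[H⁺]²) = 1 / (1 + 10^+1.62 + 10^-0.67)
   = 1 / (1 + 41.687 + 0.21380) = 1/42.901 = 0.02331
[CO2*] = α₀ × DIC = 0.02331 × 4.06 = 0.0946 mmol/L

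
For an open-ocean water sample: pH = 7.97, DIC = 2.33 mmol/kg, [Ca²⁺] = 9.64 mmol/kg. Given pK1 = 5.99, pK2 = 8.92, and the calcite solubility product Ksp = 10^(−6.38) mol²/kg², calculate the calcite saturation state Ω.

Ω = 5.38

α₂ = 1 / (1 + [H⁺]/K2 + [H⁺]²/(K1K2)) = 1 / (1 + 10^+0.95 + 10^-1.03)
   = 1 / (1 + 8.9125 + 0.093325) = 1/10.006 = 0.09994
[CO3²⁻] = α₂ × DIC = 0.09994 × 2.33 = 0.2329 mmol/kg
Ksp = 10^(−6.38) = 4.169×10^-7
Ω = [Ca²⁺][CO3²⁻]/Ksp = (9.64×10^-3)(2.329×10^-4) / 4.169×10^-7 = 5.38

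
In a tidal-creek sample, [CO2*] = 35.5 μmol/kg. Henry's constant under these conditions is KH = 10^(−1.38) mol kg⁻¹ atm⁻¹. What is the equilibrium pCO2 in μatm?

KH = 10^(−1.38) = 4.169×10^-2 mol kg⁻¹ atm⁻¹
pCO2 = [CO2*]/KH = 35.5×10^-6 / 4.169×10^-2 = 8.52×10^-4 atm = 852 μatm

pCO2 = 852 μatm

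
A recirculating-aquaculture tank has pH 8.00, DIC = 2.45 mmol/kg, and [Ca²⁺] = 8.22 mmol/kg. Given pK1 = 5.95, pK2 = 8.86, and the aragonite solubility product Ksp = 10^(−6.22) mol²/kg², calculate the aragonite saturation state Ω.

α₂ = 1 / (1 + [H⁺]/K2 + [H⁺]²/(K1K2)) = 1 / (1 + 10^+0.86 + 10^-1.19)
   = 1 / (1 + 7.2444 + 0.064565) = 1/8.3089 = 0.1204
[CO3²⁻] = α₂ × DIC = 0.1204 × 2.45 = 0.2949 mmol/kg
Ksp = 10^(−6.22) = 6.026×10^-7
Ω = [Ca²⁺][CO3²⁻]/Ksp = (8.22×10^-3)(2.949×10^-4) / 6.026×10^-7 = 4.02

Ω = 4.02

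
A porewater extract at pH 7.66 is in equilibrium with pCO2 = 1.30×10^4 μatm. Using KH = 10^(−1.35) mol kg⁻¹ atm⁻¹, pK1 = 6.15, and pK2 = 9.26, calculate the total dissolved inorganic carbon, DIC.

DIC = 19.8 mmol/kg

[CO2*] = KH · pCO2 = 10^(−1.35) × 1.30×10^4×10^-6 = 5.807×10^-4 mol/kg
α₀ = 1/(1 + K1/[H⁺] + K1K2/[H⁺]²) = 1/(1 + 10^+1.51 + 10^-0.09) = 0.02926
DIC = [CO2*]/α₀ = 5.807×10^-4 / 0.02926 = 19.8 mmol/kg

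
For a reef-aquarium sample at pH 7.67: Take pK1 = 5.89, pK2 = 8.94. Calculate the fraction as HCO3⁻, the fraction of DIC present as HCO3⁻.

α₁ = 0.934

α₁ = 1 / (1 + [H⁺]/K1 + K2/[H⁺]) = 1 / (1 + 10^-1.78 + 10^-1.27)
   = 1 / (1 + 0.016596 + 0.053703) = 1/1.0703 = 0.9343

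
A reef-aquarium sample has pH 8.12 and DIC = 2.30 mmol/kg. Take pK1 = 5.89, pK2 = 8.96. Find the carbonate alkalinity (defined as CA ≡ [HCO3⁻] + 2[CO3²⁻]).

CA = [HCO3⁻] + 2[CO3²⁻] = (α₁ + 2α₂)·DIC
At pH 8.12: [H⁺]/K1 = 10^-2.23 = 0.0058884, K2/[H⁺] = 10^-0.84 = 0.14454
α₁ = 1/(1 + 0.0058884 + 0.14454) = 1/1.1504 = 0.8692; α₂ = α₁·K2/[H⁺] = 0.1256
α₁ + 2α₂ = 1.1205
CA = 1.1205 × 2.30 = 2.58 mmol/kg

CA = 2.58 mmol/kg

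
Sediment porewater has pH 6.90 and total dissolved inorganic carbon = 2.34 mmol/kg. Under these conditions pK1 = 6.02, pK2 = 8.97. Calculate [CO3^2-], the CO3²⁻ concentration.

α₂ = 1 / (1 + [H⁺]/K2 + [H⁺]²/(K1K2)) = 1 / (1 + 10^+2.07 + 10^+1.19)
   = 1 / (1 + 117.49 + 15.488) = 1/133.98 = 0.007464
[CO3²⁻] = α₂ × DIC = 0.007464 × 2.34 = 0.0175 mmol/kg = 17.5 μmol/kg

[CO3²⁻] = 17.5 μmol/kg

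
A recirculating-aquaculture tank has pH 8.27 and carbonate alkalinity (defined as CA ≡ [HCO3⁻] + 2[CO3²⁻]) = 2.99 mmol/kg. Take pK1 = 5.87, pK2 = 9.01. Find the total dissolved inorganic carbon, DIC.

CA = [HCO3⁻] + 2[CO3²⁻] = (α₁ + 2α₂)·DIC
At pH 8.27: [H⁺]/K1 = 10^-2.40 = 0.0039811, K2/[H⁺] = 10^-0.74 = 0.18197
α₁ = 1/(1 + 0.0039811 + 0.18197) = 1/1.1860 = 0.8432; α₂ = α₁·K2/[H⁺] = 0.1534
α₁ + 2α₂ = 1.1501
DIC = CA / (α₁ + 2α₂) = 2.99 / 1.1501 = 2.60 mmol/kg

DIC = 2.60 mmol/kg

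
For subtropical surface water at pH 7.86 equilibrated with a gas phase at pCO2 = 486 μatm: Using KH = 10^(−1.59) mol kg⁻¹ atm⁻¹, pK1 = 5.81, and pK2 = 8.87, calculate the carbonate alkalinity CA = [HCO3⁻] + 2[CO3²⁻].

CA = 1.68 mmol/kg

[CO2*] = KH · pCO2 = 10^(−1.59) × 486×10^-6 = 1.249×10^-5 mol/kg
α₀ = 1/(1 + K1/[H⁺] + K1K2/[H⁺]²) = 1/(1 + 10^+2.05 + 10^+1.04) = 0.008054
DIC = [CO2*]/α₀ = 1.249×10^-5 / 0.008054 = 1.551 mmol/kg
CA = (α₁ + 2α₂)·DIC = (0.9036 + 2×0.08831) × 1.551 = 1.68 mmol/kg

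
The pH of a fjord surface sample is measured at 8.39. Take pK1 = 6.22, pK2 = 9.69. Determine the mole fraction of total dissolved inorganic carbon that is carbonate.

α₂ = 0.0474

α₂ = 1 / (1 + [H⁺]/K2 + [H⁺]²/(K1K2)) = 1 / (1 + 10^+1.30 + 10^-0.87)
   = 1 / (1 + 19.953 + 0.13490) = 1/21.088 = 0.04742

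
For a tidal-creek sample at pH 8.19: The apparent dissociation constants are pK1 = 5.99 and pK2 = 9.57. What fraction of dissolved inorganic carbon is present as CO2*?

α₀ = 0.00602

α₀ = 1 / (1 + K1/[H⁺] + K1K2/[H⁺]²) = 1 / (1 + 10^+2.20 + 10^+0.82)
   = 1 / (1 + 158.49 + 6.6069) = 1/166.10 = 0.006021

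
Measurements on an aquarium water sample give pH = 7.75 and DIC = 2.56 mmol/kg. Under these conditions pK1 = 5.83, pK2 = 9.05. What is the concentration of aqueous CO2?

α₀ = 1 / (1 + K1/[H⁺] + K1K2/[H⁺]²) = 1 / (1 + 10^+1.92 + 10^+0.62)
   = 1 / (1 + 83.176 + 4.1687) = 1/88.345 = 0.01132
[CO2*] = α₀ × DIC = 0.01132 × 2.56 = 0.0290 mmol/kg

[CO2*] = 0.0290 mmol/kg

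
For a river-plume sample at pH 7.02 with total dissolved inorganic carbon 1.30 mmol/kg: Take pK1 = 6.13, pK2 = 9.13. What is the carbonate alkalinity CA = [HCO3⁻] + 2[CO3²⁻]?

CA = [HCO3⁻] + 2[CO3²⁻] = (α₁ + 2α₂)·DIC
At pH 7.02: [H⁺]/K1 = 10^-0.89 = 0.12882, K2/[H⁺] = 10^-2.11 = 0.0077625
α₁ = 1/(1 + 0.12882 + 0.0077625) = 1/1.1366 = 0.8798; α₂ = α₁·K2/[H⁺] = 0.006830
α₁ + 2α₂ = 0.8935
CA = 0.8935 × 1.30 = 1.16 mmol/kg

CA = 1.16 mmol/kg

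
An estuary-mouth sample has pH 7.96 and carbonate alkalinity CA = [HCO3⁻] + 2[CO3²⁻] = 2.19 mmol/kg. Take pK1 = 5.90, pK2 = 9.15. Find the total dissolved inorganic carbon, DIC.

CA = [HCO3⁻] + 2[CO3²⁻] = (α₁ + 2α₂)·DIC
At pH 7.96: [H⁺]/K1 = 10^-2.06 = 0.0087096, K2/[H⁺] = 10^-1.19 = 0.064565
α₁ = 1/(1 + 0.0087096 + 0.064565) = 1/1.0733 = 0.9317; α₂ = α₁·K2/[H⁺] = 0.06016
α₁ + 2α₂ = 1.0520
DIC = CA / (α₁ + 2α₂) = 2.19 / 1.0520 = 2.08 mmol/kg

DIC = 2.08 mmol/kg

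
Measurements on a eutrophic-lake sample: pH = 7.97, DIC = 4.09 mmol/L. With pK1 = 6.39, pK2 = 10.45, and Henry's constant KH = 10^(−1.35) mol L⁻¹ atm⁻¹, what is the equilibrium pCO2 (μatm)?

pCO2 = 2340 μatm

α₀ = 1 / (1 + K1/[H⁺] + K1K2/[H⁺]²) = 1 / (1 + 10^+1.58 + 10^-0.90)
   = 1 / (1 + 38.019 + 0.12589) = 1/39.145 = 0.02555
[CO2*] = α₀ × DIC = 0.02555 × 4.09 = 0.1045 mmol/L
pCO2 = [CO2*]/KH = 1.045×10^-4 / 4.467×10^-2 = 2340 μatm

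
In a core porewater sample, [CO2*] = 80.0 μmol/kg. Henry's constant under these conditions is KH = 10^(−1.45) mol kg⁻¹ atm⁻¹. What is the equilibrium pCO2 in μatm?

KH = 10^(−1.45) = 3.548×10^-2 mol kg⁻¹ atm⁻¹
pCO2 = [CO2*]/KH = 80.0×10^-6 / 3.548×10^-2 = 2.25×10^-3 atm = 2250 μatm

pCO2 = 2250 μatm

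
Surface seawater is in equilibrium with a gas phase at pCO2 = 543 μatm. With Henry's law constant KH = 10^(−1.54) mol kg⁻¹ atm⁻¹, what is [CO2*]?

[CO2*] = 15.7 μmol/kg

KH = 10^(−1.54) = 2.884×10^-2 mol kg⁻¹ atm⁻¹
[CO2*] = KH · pCO2 = 2.884×10^-2 × 543×10^-6 atm = 1.57×10^-5 mol/kg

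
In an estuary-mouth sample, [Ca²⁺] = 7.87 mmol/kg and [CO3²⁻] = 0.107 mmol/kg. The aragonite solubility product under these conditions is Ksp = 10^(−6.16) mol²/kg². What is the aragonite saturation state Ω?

Ksp = 10^(−6.16) = 6.918×10^-7
Ω = [Ca²⁺][CO3²⁻]/Ksp = (7.87×10^-3)(0.107×10^-3) / 6.918×10^-7 = 1.22

Ω = 1.22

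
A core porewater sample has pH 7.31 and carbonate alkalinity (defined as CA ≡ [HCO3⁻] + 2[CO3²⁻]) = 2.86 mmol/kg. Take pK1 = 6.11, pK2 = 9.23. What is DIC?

DIC = 3.00 mmol/kg

CA = [HCO3⁻] + 2[CO3²⁻] = (α₁ + 2α₂)·DIC
At pH 7.31: [H⁺]/K1 = 10^-1.20 = 0.063096, K2/[H⁺] = 10^-1.92 = 0.012023
α₁ = 1/(1 + 0.063096 + 0.012023) = 1/1.0751 = 0.9301; α₂ = α₁·K2/[H⁺] = 0.01118
α₁ + 2α₂ = 0.9525
DIC = CA / (α₁ + 2α₂) = 2.86 / 0.9525 = 3.00 mmol/kg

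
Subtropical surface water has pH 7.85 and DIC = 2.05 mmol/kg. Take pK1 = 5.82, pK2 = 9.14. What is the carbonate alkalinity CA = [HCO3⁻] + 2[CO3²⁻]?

CA = [HCO3⁻] + 2[CO3²⁻] = (α₁ + 2α₂)·DIC
At pH 7.85: [H⁺]/K1 = 10^-2.03 = 0.0093325, K2/[H⁺] = 10^-1.29 = 0.051286
α₁ = 1/(1 + 0.0093325 + 0.051286) = 1/1.0606 = 0.9428; α₂ = α₁·K2/[H⁺] = 0.04835
α₁ + 2α₂ = 1.0396
CA = 1.0396 × 2.05 = 2.13 mmol/kg

CA = 2.13 mmol/kg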